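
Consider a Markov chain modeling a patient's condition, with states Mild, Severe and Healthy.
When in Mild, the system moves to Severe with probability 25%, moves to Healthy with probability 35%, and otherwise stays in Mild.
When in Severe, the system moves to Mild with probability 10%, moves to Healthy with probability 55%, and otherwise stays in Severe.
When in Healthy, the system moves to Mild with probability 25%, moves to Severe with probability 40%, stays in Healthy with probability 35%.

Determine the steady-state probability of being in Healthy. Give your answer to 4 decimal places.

Let the stationary distribution be π with π = πP and π_1 + π_2 + π_3 = 1.
π_1 = 0.4·π_1 + 0.1·π_2 + 0.25·π_3
π_2 = 0.25·π_1 + 0.35·π_2 + 0.4·π_3
Solving with the normalization constraint gives π = (0.2328, 0.3477, 0.4195).
So the stationary probability of Healthy is 0.4195.

0.4195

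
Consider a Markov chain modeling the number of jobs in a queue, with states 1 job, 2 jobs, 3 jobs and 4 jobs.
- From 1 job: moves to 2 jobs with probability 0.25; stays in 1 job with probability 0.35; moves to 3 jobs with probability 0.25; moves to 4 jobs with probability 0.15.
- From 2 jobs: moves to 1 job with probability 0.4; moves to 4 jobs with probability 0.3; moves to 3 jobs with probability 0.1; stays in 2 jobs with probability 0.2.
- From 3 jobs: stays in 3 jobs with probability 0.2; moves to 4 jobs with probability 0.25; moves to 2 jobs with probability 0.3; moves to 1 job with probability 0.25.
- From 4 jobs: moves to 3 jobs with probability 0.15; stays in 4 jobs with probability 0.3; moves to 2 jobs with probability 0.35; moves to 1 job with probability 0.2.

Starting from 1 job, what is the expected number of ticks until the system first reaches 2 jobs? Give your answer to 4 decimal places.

Let t(s) be the expected number of ticks to first reach 2 jobs from state s, with t(2 jobs) = 0. Conditioning on the first tick:
t(1 job) = 1 + 0.35·t(1 job) + 0.25·t(3 jobs) + 0.15·t(4 jobs)
t(3 jobs) = 1 + 0.25·t(1 job) + 0.2·t(3 jobs) + 0.25·t(4 jobs)
t(4 jobs) = 1 + 0.2·t(1 job) + 0.15·t(3 jobs) + 0.3·t(4 jobs)
Solving: t(1 job) = 3.5567, t(3 jobs) = 3.3498, t(4 jobs) = 3.1626.
Expected ticks from 1 job to 2 jobs: 3.5567.

3.5567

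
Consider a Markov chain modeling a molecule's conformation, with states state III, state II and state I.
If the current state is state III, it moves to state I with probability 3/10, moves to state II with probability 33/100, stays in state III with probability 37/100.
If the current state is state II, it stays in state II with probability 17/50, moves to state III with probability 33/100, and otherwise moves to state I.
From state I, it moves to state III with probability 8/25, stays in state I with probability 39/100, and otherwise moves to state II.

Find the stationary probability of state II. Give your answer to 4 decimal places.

0.3196

Let the stationary distribution be π with π = πP and π_1 + π_2 + π_3 = 1.
π_1 = 0.37·π_1 + 0.33·π_2 + 0.32·π_3
π_2 = 0.33·π_1 + 0.34·π_2 + 0.29·π_3
Solving with the normalization constraint gives π = (0.3402, 0.3196, 0.3402).
So the stationary probability of state II is 0.3196.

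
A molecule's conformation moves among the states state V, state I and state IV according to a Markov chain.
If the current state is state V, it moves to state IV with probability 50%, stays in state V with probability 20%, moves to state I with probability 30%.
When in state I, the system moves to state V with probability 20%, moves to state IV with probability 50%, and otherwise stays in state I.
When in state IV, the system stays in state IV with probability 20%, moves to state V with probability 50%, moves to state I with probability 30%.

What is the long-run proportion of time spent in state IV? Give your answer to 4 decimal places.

Let the stationary distribution be π with π = πP and π_1 + π_2 + π_3 = 1.
π_1 = 0.2·π_1 + 0.2·π_2 + 0.5·π_3
π_2 = 0.3·π_1 + 0.3·π_2 + 0.3·π_3
Solving with the normalization constraint gives π = (0.3154, 0.3000, 0.3846).
So the stationary probability of state IV is 0.3846.

0.3846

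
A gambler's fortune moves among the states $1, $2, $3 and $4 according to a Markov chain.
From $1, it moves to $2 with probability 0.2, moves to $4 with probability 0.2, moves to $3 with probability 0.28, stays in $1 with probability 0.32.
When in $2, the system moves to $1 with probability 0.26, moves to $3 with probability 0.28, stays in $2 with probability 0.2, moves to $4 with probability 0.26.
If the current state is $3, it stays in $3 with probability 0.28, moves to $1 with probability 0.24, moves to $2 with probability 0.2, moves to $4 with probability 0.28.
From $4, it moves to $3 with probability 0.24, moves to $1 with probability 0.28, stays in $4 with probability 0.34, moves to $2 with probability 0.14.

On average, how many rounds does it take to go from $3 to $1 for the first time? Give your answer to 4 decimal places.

3.9153

Let t(s) be the expected number of rounds to first reach $1 from state s, with t($1) = 0. Conditioning on the first round:
t($2) = 1 + 0.2·t($2) + 0.28·t($3) + 0.26·t($4)
t($3) = 1 + 0.2·t($2) + 0.28·t($3) + 0.28·t($4)
t($4) = 1 + 0.14·t($2) + 0.24·t($3) + 0.34·t($4)
Solving: t($2) = 3.8403, t($3) = 3.9153, t($4) = 3.7535.
Expected rounds from $3 to $1: 3.9153.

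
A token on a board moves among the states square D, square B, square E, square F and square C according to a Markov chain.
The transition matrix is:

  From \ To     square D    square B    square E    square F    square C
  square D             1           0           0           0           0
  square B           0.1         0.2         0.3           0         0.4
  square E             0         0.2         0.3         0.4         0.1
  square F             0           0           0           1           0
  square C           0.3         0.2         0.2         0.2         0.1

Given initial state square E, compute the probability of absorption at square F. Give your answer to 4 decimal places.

Let h(s) be the probability of absorption at square F starting from transient state s. Then h(square F) = 1 and h(square D) = 0. By first-step analysis:
h(square B) = 0.1·0 + 0.2·h(square B) + 0.3·h(square E) + 0.4·h(square C)
h(square E) = 0.2·h(square B) + 0.3·h(square E) + 0.4·1 + 0.1·h(square C)
h(square C) = 0.3·0 + 0.2·h(square B) + 0.2·h(square E) + 0.2·1 + 0.1·h(square C)
Solving: h(square B) = 0.5674, h(square E) = 0.8090, h(square C) = 0.5281.
Starting from square E, the probability is 0.8090.

0.8090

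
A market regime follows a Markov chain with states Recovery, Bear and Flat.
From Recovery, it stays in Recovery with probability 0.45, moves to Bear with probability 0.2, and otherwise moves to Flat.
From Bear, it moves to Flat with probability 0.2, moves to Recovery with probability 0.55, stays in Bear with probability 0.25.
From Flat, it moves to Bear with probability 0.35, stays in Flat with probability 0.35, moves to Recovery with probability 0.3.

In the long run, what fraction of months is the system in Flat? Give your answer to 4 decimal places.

0.3111

Let the stationary distribution be π with π = πP and π_1 + π_2 + π_3 = 1.
π_1 = 0.45·π_1 + 0.55·π_2 + 0.3·π_3
π_2 = 0.2·π_1 + 0.25·π_2 + 0.35·π_3
Solving with the normalization constraint gives π = (0.4293, 0.2596, 0.3111).
So the stationary probability of Flat is 0.3111.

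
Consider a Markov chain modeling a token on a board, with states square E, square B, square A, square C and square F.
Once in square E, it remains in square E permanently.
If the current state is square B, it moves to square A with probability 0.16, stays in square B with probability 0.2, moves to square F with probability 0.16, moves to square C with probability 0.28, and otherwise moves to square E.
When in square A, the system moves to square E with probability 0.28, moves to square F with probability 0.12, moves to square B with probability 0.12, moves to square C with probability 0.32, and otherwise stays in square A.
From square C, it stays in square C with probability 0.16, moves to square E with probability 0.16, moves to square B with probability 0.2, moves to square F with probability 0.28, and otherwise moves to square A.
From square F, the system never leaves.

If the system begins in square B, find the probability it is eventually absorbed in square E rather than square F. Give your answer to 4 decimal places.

Let h(s) be the probability of absorption at square E starting from transient state s. Then h(square E) = 1 and h(square F) = 0. By first-step analysis:
h(square B) = 0.2·1 + 0.2·h(square B) + 0.16·h(square A) + 0.28·h(square C) + 0.16·0
h(square A) = 0.28·1 + 0.12·h(square B) + 0.16·h(square A) + 0.32·h(square C) + 0.12·0
h(square C) = 0.16·1 + 0.2·h(square B) + 0.2·h(square A) + 0.16·h(square C) + 0.28·0
Solving: h(square B) = 0.5251, h(square A) = 0.5813, h(square C) = 0.4539.
Starting from square B, the probability is 0.5251.

0.5251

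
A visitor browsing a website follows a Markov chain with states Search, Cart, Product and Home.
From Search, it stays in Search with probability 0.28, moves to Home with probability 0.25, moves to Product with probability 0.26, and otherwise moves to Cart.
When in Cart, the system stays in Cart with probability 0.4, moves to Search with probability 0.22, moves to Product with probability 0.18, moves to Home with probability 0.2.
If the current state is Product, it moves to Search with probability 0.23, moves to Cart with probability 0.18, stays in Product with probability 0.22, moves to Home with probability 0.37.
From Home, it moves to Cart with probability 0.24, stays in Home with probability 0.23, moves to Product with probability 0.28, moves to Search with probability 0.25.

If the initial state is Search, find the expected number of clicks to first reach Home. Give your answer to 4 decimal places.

Let t(s) be the expected number of clicks to first reach Home from state s, with t(Home) = 0. Conditioning on the first click:
t(Search) = 1 + 0.28·t(Search) + 0.21·t(Cart) + 0.26·t(Product)
t(Cart) = 1 + 0.22·t(Search) + 0.4·t(Cart) + 0.18·t(Product)
t(Product) = 1 + 0.23·t(Search) + 0.18·t(Cart) + 0.22·t(Product)
Solving: t(Search) = 3.7715, t(Cart) = 4.0480, t(Product) = 3.3283.
Expected clicks from Search to Home: 3.7715.

3.7715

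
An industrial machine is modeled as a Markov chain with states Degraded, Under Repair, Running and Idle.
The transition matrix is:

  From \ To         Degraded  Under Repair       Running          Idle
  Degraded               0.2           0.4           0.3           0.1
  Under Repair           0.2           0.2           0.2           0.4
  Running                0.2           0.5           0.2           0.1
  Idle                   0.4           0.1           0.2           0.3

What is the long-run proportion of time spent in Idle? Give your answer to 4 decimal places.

Let the stationary distribution be π with π = πP and π_1 + π_2 + π_3 + π_4 = 1.
π_1 = 0.2·π_1 + 0.2·π_2 + 0.2·π_3 + 0.4·π_4
π_2 = 0.4·π_1 + 0.2·π_2 + 0.5·π_3 + 0.1·π_4
π_3 = 0.3·π_1 + 0.2·π_2 + 0.2·π_3 + 0.2·π_4
Solving with the normalization constraint gives π = (0.2470, 0.2933, 0.2247, 0.2350).
So the stationary probability of Idle is 0.2350.

0.2350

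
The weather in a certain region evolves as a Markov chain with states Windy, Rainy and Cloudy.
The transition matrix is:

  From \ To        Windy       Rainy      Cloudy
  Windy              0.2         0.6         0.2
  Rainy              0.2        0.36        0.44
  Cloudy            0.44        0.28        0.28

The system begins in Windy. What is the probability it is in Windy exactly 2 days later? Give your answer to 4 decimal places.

Sum over the intermediate state after 1 day:
P = P(Windy→Windy)·P(Windy→Windy) + P(Windy→Rainy)·P(Rainy→Windy) + P(Windy→Cloudy)·P(Cloudy→Windy)
  = 0.2×0.2 + 0.6×0.2 + 0.2×0.44
  = 0.0400 + 0.1200 + 0.0880 = 0.2480

0.2480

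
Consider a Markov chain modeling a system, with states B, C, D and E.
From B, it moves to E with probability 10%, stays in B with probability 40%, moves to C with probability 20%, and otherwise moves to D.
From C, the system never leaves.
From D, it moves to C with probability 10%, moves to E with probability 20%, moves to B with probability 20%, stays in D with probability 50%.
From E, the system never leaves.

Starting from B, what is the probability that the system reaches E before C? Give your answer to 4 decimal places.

0.4583

Let h(s) be the probability of absorption at E starting from transient state s. Then h(E) = 1 and h(C) = 0. By first-step analysis:
h(B) = 0.4·h(B) + 0.2·0 + 0.3·h(D) + 0.1·1
h(D) = 0.2·h(B) + 0.1·0 + 0.5·h(D) + 0.2·1
Solving: h(B) = 0.4583, h(D) = 0.5833.
Starting from B, the probability is 0.4583.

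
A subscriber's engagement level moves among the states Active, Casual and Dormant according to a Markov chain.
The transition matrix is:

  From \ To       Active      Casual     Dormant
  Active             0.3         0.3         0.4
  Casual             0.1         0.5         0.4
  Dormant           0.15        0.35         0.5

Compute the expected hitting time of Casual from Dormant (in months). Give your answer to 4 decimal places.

2.9310

Let t(s) be the expected number of months to first reach Casual from state s, with t(Casual) = 0. Conditioning on the first month:
t(Active) = 1 + 0.3·t(Active) + 0.4·t(Dormant)
t(Dormant) = 1 + 0.15·t(Active) + 0.5·t(Dormant)
Solving: t(Active) = 3.1034, t(Dormant) = 2.9310.
Expected months from Dormant to Casual: 2.9310.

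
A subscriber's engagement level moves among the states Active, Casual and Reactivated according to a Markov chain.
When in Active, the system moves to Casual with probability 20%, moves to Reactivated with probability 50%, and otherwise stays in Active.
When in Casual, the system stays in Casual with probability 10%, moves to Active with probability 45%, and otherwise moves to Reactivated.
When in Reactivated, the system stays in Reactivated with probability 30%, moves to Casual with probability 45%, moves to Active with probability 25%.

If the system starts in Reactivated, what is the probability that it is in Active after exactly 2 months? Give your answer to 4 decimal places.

0.3525

Sum over the intermediate state after 1 month:
P = P(Reactivated→Active)·P(Active→Active) + P(Reactivated→Casual)·P(Casual→Active) + P(Reactivated→Reactivated)·P(Reactivated→Active)
  = 0.25×0.3 + 0.45×0.45 + 0.3×0.25
  = 0.0750 + 0.2025 + 0.0750 = 0.3525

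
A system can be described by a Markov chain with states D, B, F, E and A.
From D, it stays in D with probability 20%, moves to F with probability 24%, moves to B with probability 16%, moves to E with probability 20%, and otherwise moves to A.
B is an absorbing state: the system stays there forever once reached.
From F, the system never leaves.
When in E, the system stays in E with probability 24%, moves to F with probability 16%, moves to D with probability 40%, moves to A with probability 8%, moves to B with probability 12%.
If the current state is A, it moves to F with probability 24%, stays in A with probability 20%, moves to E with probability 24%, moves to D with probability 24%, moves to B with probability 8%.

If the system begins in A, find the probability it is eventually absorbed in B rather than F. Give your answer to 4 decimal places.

Let h(s) be the probability of absorption at B starting from transient state s. Then h(B) = 1 and h(F) = 0. By first-step analysis:
h(D) = 0.2·h(D) + 0.16·1 + 0.24·0 + 0.2·h(E) + 0.2·h(A)
h(E) = 0.4·h(D) + 0.12·1 + 0.16·0 + 0.24·h(E) + 0.08·h(A)
h(A) = 0.24·h(D) + 0.08·1 + 0.24·0 + 0.24·h(E) + 0.2·h(A)
Solving: h(D) = 0.3816, h(E) = 0.3937, h(A) = 0.3326.
Starting from A, the probability is 0.3326.

0.3326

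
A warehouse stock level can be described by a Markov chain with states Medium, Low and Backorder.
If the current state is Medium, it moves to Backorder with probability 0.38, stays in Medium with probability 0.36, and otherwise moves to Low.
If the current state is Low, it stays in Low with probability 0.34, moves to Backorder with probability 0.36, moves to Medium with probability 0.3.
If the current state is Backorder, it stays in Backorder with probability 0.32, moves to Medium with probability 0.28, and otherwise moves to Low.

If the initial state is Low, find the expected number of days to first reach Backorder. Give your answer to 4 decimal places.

2.7294

Let t(s) be the expected number of days to first reach Backorder from state s, with t(Backorder) = 0. Conditioning on the first day:
t(Medium) = 1 + 0.36·t(Medium) + 0.26·t(Low)
t(Low) = 1 + 0.3·t(Medium) + 0.34·t(Low)
Solving: t(Medium) = 2.6713, t(Low) = 2.7294.
Expected days from Low to Backorder: 2.7294.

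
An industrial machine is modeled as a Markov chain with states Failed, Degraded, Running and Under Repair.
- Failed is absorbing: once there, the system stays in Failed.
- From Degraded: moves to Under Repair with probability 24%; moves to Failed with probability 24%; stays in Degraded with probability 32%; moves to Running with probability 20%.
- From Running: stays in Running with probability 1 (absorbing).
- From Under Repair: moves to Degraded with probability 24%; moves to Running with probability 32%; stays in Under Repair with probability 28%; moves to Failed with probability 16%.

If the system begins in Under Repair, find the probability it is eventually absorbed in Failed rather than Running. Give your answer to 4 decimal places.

0.3852

Let h(s) be the probability of absorption at Failed starting from transient state s. Then h(Failed) = 1 and h(Running) = 0. By first-step analysis:
h(Degraded) = 0.24·1 + 0.32·h(Degraded) + 0.2·0 + 0.24·h(Under Repair)
h(Under Repair) = 0.16·1 + 0.24·h(Degraded) + 0.32·0 + 0.28·h(Under Repair)
Solving: h(Degraded) = 0.4889, h(Under Repair) = 0.3852.
Starting from Under Repair, the probability is 0.3852.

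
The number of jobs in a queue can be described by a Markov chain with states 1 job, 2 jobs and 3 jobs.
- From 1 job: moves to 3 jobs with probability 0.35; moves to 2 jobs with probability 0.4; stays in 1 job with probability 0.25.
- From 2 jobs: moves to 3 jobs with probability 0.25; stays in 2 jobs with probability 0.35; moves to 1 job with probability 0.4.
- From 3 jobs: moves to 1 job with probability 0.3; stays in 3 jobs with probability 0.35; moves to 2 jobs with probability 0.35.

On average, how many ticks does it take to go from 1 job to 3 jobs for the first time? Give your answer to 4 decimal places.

3.2061

Let t(s) be the expected number of ticks to first reach 3 jobs from state s, with t(3 jobs) = 0. Conditioning on the first tick:
t(1 job) = 1 + 0.25·t(1 job) + 0.4·t(2 jobs)
t(2 jobs) = 1 + 0.4·t(1 job) + 0.35·t(2 jobs)
Solving: t(1 job) = 3.2061, t(2 jobs) = 3.5115.
Expected ticks from 1 job to 3 jobs: 3.2061.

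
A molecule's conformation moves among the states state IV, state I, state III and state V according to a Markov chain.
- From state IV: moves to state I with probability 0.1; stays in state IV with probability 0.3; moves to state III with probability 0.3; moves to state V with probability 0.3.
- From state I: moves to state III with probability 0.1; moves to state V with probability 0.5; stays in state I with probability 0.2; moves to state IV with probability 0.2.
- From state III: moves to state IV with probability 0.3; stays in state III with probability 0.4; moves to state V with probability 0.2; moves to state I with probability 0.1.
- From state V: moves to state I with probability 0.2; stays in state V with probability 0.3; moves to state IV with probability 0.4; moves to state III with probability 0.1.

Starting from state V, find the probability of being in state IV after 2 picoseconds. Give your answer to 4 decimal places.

0.3100

Propagate the distribution vector 2 picoseconds from state V.
After 0 picoseconds: (0.0000, 0.0000, 0.0000, 1.0000)
After 1 picosecond: (0.4000, 0.2000, 0.1000, 0.3000)
After 2 picoseconds: (0.3100, 0.1500, 0.2100, 0.3300)
P(in state IV after 2 picoseconds) = 0.3100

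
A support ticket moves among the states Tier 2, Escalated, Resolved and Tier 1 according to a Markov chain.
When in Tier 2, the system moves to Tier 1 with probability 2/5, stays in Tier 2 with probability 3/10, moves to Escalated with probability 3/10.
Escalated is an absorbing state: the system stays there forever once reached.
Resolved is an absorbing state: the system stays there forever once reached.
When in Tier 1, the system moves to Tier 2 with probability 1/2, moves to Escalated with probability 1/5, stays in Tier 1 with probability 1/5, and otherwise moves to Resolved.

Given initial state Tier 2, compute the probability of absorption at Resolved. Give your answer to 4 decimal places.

Let h(s) be the probability of absorption at Resolved starting from transient state s. Then h(Resolved) = 1 and h(Escalated) = 0. By first-step analysis:
h(Tier 2) = 0.3·h(Tier 2) + 0.3·0 + 0.4·h(Tier 1)
h(Tier 1) = 0.5·h(Tier 2) + 0.2·0 + 0.1·1 + 0.2·h(Tier 1)
Solving: h(Tier 2) = 0.1111, h(Tier 1) = 0.1944.
Starting from Tier 2, the probability is 0.1111.

0.1111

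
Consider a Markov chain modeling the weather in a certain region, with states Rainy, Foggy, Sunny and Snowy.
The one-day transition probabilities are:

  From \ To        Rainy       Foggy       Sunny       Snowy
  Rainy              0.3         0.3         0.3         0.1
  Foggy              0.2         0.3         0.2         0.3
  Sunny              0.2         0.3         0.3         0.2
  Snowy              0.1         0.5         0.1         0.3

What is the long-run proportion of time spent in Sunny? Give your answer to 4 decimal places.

0.2174

Let the stationary distribution be π with π = πP and π_1 + π_2 + π_3 + π_4 = 1.
π_1 = 0.3·π_1 + 0.2·π_2 + 0.2·π_3 + 0.1·π_4
π_2 = 0.3·π_1 + 0.3·π_2 + 0.3·π_3 + 0.5·π_4
π_3 = 0.3·π_1 + 0.2·π_2 + 0.3·π_3 + 0.1·π_4
Solving with the normalization constraint gives π = (0.1957, 0.3478, 0.2174, 0.2391).
So the stationary probability of Sunny is 0.2174.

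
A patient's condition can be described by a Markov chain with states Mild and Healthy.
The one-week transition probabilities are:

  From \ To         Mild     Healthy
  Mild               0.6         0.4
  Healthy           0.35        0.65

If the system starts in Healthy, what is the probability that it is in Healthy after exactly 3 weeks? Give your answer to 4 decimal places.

Propagate the distribution vector 3 weeks from Healthy.
After 0 weeks: (0.0000, 1.0000)
After 1 week: (0.3500, 0.6500)
After 2 weeks: (0.4375, 0.5625)
After 3 weeks: (0.4594, 0.5406)
P(in Healthy after 3 weeks) = 0.5406

0.5406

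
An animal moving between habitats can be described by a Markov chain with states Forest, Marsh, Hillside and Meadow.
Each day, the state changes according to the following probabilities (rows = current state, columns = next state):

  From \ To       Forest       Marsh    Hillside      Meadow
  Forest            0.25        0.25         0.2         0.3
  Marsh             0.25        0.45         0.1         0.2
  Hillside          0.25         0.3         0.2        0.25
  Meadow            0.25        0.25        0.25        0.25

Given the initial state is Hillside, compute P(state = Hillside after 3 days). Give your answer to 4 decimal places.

0.1804

Propagate the distribution vector 3 days from Hillside.
After 0 days: (0.0000, 0.0000, 1.0000, 0.0000)
After 1 day: (0.2500, 0.3000, 0.2000, 0.2500)
After 2 days: (0.2500, 0.3200, 0.1825, 0.2475)
After 3 days: (0.2500, 0.3231, 0.1804, 0.2465)
P(in Hillside after 3 days) = 0.1804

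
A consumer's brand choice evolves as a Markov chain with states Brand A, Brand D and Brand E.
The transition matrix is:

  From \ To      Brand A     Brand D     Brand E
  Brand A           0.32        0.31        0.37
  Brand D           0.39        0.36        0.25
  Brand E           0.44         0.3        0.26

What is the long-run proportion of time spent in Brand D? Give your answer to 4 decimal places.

Let the stationary distribution be π with π = πP and π_1 + π_2 + π_3 = 1.
π_1 = 0.32·π_1 + 0.39·π_2 + 0.44·π_3
π_2 = 0.31·π_1 + 0.36·π_2 + 0.3·π_3
Solving with the normalization constraint gives π = (0.3784, 0.3232, 0.2984).
So the stationary probability of Brand D is 0.3232.

0.3232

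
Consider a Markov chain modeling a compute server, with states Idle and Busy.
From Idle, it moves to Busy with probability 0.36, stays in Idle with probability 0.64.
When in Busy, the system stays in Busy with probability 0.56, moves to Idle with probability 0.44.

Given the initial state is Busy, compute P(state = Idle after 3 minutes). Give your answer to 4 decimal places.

Propagate the distribution vector 3 minutes from Busy.
After 0 minutes: (0.0000, 1.0000)
After 1 minute: (0.4400, 0.5600)
After 2 minutes: (0.5280, 0.4720)
After 3 minutes: (0.5456, 0.4544)
P(in Idle after 3 minutes) = 0.5456

0.5456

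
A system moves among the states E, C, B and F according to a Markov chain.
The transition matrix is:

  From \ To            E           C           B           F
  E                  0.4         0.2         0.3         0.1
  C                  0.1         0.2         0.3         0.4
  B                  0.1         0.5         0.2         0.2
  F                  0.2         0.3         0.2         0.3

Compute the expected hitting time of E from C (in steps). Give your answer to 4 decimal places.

7.5796

Let t(s) be the expected number of steps to first reach E from state s, with t(E) = 0. Conditioning on the first step:
t(C) = 1 + 0.2·t(C) + 0.3·t(B) + 0.4·t(F)
t(B) = 1 + 0.5·t(C) + 0.2·t(B) + 0.2·t(F)
t(F) = 1 + 0.3·t(C) + 0.2·t(B) + 0.3·t(F)
Solving: t(C) = 7.5796, t(B) = 7.7070, t(F) = 6.8790.
Expected steps from C to E: 7.5796.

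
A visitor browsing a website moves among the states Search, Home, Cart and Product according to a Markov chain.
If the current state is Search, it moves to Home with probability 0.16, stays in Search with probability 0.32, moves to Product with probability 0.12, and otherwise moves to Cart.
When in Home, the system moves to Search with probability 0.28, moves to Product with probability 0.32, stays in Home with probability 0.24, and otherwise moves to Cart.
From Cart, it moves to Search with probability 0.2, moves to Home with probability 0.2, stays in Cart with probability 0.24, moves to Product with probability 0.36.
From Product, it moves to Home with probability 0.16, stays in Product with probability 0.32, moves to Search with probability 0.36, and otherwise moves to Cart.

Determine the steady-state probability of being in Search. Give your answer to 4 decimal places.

0.2934

Let the stationary distribution be π with π = πP and π_1 + π_2 + π_3 + π_4 = 1.
π_1 = 0.32·π_1 + 0.28·π_2 + 0.2·π_3 + 0.36·π_4
π_2 = 0.16·π_1 + 0.24·π_2 + 0.2·π_3 + 0.16·π_4
π_3 = 0.4·π_1 + 0.16·π_2 + 0.24·π_3 + 0.16·π_4
Solving with the normalization constraint gives π = (0.2934, 0.1848, 0.2505, 0.2713).
So the stationary probability of Search is 0.2934.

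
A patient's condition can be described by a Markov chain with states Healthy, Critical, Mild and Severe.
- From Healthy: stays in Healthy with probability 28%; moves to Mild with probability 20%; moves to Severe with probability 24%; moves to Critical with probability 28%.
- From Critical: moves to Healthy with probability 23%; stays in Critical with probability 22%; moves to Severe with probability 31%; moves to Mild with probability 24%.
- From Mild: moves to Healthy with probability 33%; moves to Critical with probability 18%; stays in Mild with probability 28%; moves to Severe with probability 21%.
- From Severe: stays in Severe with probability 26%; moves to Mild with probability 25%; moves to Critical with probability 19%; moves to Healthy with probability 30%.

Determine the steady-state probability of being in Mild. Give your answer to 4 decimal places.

Let the stationary distribution be π with π = πP and π_1 + π_2 + π_3 + π_4 = 1.
π_1 = 0.28·π_1 + 0.23·π_2 + 0.33·π_3 + 0.3·π_4
π_2 = 0.28·π_1 + 0.22·π_2 + 0.18·π_3 + 0.19·π_4
π_3 = 0.2·π_1 + 0.24·π_2 + 0.28·π_3 + 0.25·π_4
Solving with the normalization constraint gives π = (0.2861, 0.2199, 0.2407, 0.2532).
So the stationary probability of Mild is 0.2407.

0.2407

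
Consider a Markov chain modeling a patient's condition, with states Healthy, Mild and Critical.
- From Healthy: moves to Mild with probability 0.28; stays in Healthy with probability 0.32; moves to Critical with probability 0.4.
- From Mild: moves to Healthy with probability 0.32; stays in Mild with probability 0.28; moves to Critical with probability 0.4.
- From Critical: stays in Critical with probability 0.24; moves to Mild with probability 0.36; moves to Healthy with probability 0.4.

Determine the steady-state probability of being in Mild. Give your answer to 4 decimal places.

0.3076

Let the stationary distribution be π with π = πP and π_1 + π_2 + π_3 = 1.
π_1 = 0.32·π_1 + 0.32·π_2 + 0.4·π_3
π_2 = 0.28·π_1 + 0.28·π_2 + 0.36·π_3
Solving with the normalization constraint gives π = (0.3476, 0.3076, 0.3448).
So the stationary probability of Mild is 0.3076.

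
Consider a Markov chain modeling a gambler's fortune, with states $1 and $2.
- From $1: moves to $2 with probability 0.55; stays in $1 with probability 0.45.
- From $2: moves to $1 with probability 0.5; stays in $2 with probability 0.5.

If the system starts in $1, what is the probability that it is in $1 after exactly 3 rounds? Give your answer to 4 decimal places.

Propagate the distribution vector 3 rounds from $1.
After 0 rounds: (1.0000, 0.0000)
After 1 round: (0.4500, 0.5500)
After 2 rounds: (0.4775, 0.5225)
After 3 rounds: (0.4761, 0.5239)
P(in $1 after 3 rounds) = 0.4761

0.4761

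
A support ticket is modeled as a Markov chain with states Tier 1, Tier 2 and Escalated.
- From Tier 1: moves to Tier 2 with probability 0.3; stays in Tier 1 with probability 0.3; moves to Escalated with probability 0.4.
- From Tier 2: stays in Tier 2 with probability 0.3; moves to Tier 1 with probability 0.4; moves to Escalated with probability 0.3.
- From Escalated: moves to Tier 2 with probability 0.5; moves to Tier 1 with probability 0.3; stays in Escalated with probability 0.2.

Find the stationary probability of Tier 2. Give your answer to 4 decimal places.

Let the stationary distribution be π with π = πP and π_1 + π_2 + π_3 = 1.
π_1 = 0.3·π_1 + 0.4·π_2 + 0.3·π_3
π_2 = 0.3·π_1 + 0.3·π_2 + 0.5·π_3
Solving with the normalization constraint gives π = (0.3361, 0.3607, 0.3033).
So the stationary probability of Tier 2 is 0.3607.

0.3607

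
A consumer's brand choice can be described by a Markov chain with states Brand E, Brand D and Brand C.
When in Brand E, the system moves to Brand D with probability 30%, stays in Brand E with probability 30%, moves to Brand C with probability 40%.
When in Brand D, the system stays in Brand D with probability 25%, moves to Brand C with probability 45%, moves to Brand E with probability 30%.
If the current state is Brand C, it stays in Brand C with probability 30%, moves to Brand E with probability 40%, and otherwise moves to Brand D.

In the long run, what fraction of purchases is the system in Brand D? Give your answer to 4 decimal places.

Let the stationary distribution be π with π = πP and π_1 + π_2 + π_3 = 1.
π_1 = 0.3·π_1 + 0.3·π_2 + 0.4·π_3
π_2 = 0.3·π_1 + 0.25·π_2 + 0.3·π_3
Solving with the normalization constraint gives π = (0.3377, 0.2857, 0.3766).
So the stationary probability of Brand D is 0.2857.

0.2857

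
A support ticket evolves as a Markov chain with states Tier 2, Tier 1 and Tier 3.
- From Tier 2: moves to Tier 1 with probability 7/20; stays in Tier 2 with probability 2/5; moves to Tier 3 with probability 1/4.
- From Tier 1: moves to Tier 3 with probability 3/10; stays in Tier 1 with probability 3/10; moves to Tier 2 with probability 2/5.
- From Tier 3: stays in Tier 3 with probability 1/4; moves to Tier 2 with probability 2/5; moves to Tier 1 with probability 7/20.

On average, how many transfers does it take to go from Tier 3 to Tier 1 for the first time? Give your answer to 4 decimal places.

Let t(s) be the expected number of transfers to first reach Tier 1 from state s, with t(Tier 1) = 0. Conditioning on the first transfer:
t(Tier 2) = 1 + 0.4·t(Tier 2) + 0.25·t(Tier 3)
t(Tier 3) = 1 + 0.4·t(Tier 2) + 0.25·t(Tier 3)
Solving: t(Tier 2) = 2.8571, t(Tier 3) = 2.8571.
Expected transfers from Tier 3 to Tier 1: 2.8571.

2.8571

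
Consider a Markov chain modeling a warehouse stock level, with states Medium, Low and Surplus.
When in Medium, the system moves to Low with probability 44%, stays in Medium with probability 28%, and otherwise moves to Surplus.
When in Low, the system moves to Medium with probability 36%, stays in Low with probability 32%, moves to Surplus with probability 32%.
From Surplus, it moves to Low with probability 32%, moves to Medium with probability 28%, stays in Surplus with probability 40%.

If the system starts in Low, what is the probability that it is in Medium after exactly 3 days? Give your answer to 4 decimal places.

0.3091

Propagate the distribution vector 3 days from Low.
After 0 days: (0.0000, 1.0000, 0.0000)
After 1 day: (0.3600, 0.3200, 0.3200)
After 2 days: (0.3056, 0.3632, 0.3312)
After 3 days: (0.3091, 0.3567, 0.3343)
P(in Medium after 3 days) = 0.3091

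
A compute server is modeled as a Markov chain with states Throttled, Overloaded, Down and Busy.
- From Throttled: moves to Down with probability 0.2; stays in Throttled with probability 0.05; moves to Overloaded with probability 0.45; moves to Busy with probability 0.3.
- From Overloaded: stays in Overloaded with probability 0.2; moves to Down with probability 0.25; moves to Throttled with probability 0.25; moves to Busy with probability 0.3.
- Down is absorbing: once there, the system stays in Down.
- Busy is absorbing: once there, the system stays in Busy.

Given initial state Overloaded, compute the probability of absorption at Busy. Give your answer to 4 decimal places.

Let h(s) be the probability of absorption at Busy starting from transient state s. Then h(Busy) = 1 and h(Down) = 0. By first-step analysis:
h(Throttled) = 0.05·h(Throttled) + 0.45·h(Overloaded) + 0.2·0 + 0.3·1
h(Overloaded) = 0.25·h(Throttled) + 0.2·h(Overloaded) + 0.25·0 + 0.3·1
Solving: h(Throttled) = 0.5792, h(Overloaded) = 0.5560.
Starting from Overloaded, the probability is 0.5560.

0.5560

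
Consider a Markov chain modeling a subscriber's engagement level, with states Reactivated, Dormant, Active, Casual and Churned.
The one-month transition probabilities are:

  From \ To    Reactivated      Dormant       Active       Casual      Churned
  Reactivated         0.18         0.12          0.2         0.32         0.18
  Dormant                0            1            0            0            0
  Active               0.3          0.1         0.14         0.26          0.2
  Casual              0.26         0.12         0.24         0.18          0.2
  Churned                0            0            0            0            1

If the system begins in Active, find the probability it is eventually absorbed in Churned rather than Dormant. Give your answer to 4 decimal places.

Let h(s) be the probability of absorption at Churned starting from transient state s. Then h(Churned) = 1 and h(Dormant) = 0. By first-step analysis:
h(Reactivated) = 0.18·h(Reactivated) + 0.12·0 + 0.2·h(Active) + 0.32·h(Casual) + 0.18·1
h(Active) = 0.3·h(Reactivated) + 0.1·0 + 0.14·h(Active) + 0.26·h(Casual) + 0.2·1
h(Casual) = 0.26·h(Reactivated) + 0.12·0 + 0.24·h(Active) + 0.18·h(Casual) + 0.2·1
Solving: h(Reactivated) = 0.6201, h(Active) = 0.6386, h(Casual) = 0.6274.
Starting from Active, the probability is 0.6386.

0.6386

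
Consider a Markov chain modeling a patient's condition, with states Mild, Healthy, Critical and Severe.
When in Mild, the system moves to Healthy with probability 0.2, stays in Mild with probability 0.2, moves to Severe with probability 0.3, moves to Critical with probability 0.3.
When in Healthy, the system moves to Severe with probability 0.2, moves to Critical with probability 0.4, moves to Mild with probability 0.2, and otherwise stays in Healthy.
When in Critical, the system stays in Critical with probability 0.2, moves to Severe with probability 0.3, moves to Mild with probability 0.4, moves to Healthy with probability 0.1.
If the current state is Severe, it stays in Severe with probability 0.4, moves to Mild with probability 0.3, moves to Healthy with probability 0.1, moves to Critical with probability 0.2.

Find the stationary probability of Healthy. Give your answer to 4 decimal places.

0.1426

Let the stationary distribution be π with π = πP and π_1 + π_2 + π_3 + π_4 = 1.
π_1 = 0.2·π_1 + 0.2·π_2 + 0.4·π_3 + 0.3·π_4
π_2 = 0.2·π_1 + 0.2·π_2 + 0.1·π_3 + 0.1·π_4
π_3 = 0.3·π_1 + 0.4·π_2 + 0.2·π_3 + 0.2·π_4
Solving with the normalization constraint gives π = (0.2831, 0.1426, 0.2568, 0.3175).
So the stationary probability of Healthy is 0.1426.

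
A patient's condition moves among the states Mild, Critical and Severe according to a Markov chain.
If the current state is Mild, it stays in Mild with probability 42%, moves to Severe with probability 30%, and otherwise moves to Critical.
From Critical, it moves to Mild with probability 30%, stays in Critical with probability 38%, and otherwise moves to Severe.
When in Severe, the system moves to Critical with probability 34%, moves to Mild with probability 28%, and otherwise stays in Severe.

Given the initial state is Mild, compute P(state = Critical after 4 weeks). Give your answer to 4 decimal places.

0.3332

Propagate the distribution vector 4 weeks from Mild.
After 0 weeks: (1.0000, 0.0000, 0.0000)
After 1 week: (0.4200, 0.2800, 0.3000)
After 2 weeks: (0.3444, 0.3260, 0.3296)
After 3 weeks: (0.3347, 0.3324, 0.3329)
After 4 weeks: (0.3335, 0.3332, 0.3333)
P(in Critical after 4 weeks) = 0.3332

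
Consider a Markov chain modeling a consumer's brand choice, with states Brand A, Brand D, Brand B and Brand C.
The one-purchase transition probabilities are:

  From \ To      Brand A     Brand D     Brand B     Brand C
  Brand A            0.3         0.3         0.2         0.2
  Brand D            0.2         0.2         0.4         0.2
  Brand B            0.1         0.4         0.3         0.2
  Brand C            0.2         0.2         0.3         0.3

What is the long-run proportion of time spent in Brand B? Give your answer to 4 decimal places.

Let the stationary distribution be π with π = πP and π_1 + π_2 + π_3 + π_4 = 1.
π_1 = 0.3·π_1 + 0.2·π_2 + 0.1·π_3 + 0.2·π_4
π_2 = 0.3·π_1 + 0.2·π_2 + 0.4·π_3 + 0.2·π_4
π_3 = 0.2·π_1 + 0.4·π_2 + 0.3·π_3 + 0.3·π_4
Solving with the normalization constraint gives π = (0.1879, 0.2806, 0.3093, 0.2222).
So the stationary probability of Brand B is 0.3093.

0.3093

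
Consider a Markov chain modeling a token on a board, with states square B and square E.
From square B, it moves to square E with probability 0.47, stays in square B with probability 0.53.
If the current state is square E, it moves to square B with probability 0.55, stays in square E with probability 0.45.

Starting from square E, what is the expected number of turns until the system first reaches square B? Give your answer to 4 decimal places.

1.8182

Let t(s) be the expected number of turns to first reach square B from state s, with t(square B) = 0. Conditioning on the first turn:
t(square E) = 1 + 0.45·t(square E)
Solving: t(square E) = 1.8182.
Expected turns from square E to square B: 1.8182.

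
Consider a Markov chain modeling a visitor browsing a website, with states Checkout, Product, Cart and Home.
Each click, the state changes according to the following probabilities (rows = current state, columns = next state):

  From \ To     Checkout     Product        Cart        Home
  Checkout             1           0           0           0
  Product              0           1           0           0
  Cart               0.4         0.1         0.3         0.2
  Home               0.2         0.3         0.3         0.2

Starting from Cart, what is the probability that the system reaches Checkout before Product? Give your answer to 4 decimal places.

Let h(s) be the probability of absorption at Checkout starting from transient state s. Then h(Checkout) = 1 and h(Product) = 0. By first-step analysis:
h(Cart) = 0.4·1 + 0.1·0 + 0.3·h(Cart) + 0.2·h(Home)
h(Home) = 0.2·1 + 0.3·0 + 0.3·h(Cart) + 0.2·h(Home)
Solving: h(Cart) = 0.7200, h(Home) = 0.5200.
Starting from Cart, the probability is 0.7200.

0.7200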